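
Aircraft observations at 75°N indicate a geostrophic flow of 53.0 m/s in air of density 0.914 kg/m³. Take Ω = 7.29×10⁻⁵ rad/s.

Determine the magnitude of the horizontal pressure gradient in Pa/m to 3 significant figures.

6.82×10⁻³ Pa/m

Coriolis parameter at 75°N:
f = 2Ω sin φ = 2 × 7.29×10⁻⁵ × sin 75° = 1.41×10⁻⁴ s⁻¹
Geostrophic balance rearranged: |∂P/∂n| = f ρ V_g
|∂P/∂n| = 1.41×10⁻⁴ × 0.914 × 53.0 = 6.82×10⁻³ Pa/m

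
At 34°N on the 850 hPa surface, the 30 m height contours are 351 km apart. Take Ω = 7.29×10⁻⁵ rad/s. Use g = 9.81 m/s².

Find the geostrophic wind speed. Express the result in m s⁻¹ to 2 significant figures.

Coriolis parameter at 34°N:
f = 2Ω sin φ = 2 × 7.29×10⁻⁵ × sin 34° = 8.15×10⁻⁵ s⁻¹
Height gradient: |∂Z/∂n| = 30 m / 351000 m = 8.55×10⁻⁵
On a pressure surface, geostrophic balance gives V_g = (g/f)|∂Z/∂n|:
V_g = 9.81 × 8.55×10⁻⁵ / 8.15×10⁻⁵ = 10.3 m/s

10 m s⁻¹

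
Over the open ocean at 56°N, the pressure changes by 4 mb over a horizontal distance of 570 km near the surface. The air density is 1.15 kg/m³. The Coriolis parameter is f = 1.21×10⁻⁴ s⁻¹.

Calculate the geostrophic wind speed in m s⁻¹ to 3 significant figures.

Pressure gradient: |∂P/∂n| = 400 Pa / 570000 m = 7.02×10⁻⁴ Pa/m
Geostrophic balance (pressure-gradient force = Coriolis force):
V_g = (1/(fρ)) |∂P/∂n| = 7.02×10⁻⁴ / (1.21×10⁻⁴ × 1.15) = 5.04 m/s

5.04 m s⁻¹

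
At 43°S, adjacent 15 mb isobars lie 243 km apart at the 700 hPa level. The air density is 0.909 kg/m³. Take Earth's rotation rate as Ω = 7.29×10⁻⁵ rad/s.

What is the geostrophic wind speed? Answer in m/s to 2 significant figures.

Coriolis parameter at 43°S:
f = 2Ω sin φ = 2 × 7.29×10⁻⁵ × sin 43° = 9.94×10⁻⁵ s⁻¹
Pressure gradient: |∂P/∂n| = 1500 Pa / 243000 m = 6.17×10⁻³ Pa/m
Geostrophic balance (pressure-gradient force = Coriolis force):
V_g = (1/(fρ)) |∂P/∂n| = 6.17×10⁻³ / (9.94×10⁻⁵ × 0.909) = 68.3 m/s

68 m/s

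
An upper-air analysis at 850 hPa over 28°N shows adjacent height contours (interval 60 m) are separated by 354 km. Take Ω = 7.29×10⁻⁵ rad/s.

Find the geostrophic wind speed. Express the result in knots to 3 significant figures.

Coriolis parameter at 28°N:
f = 2Ω sin φ = 2 × 7.29×10⁻⁵ × sin 28° = 6.84×10⁻⁵ s⁻¹
Height gradient: |∂Z/∂n| = 60 m / 354000 m = 1.69×10⁻⁴
On a pressure surface, geostrophic balance gives V_g = (g/f)|∂Z/∂n|:
V_g = 9.81 × 1.69×10⁻⁴ / 6.84×10⁻⁵ = 24.3 m/s
Converting: 24.3 m/s × 1.944 = 47.2 knots

47.2 knots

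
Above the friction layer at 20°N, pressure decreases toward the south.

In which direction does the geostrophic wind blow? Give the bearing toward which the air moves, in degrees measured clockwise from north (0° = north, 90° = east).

The pressure-gradient force points toward the south (bearing 180°).
Geostrophic balance: in the Northern Hemisphere the Coriolis force deflects motion to the right, so the geostrophic wind blows 90° to the right of the pressure-gradient force (low pressure on the left).
Rotating 180° by 90° clockwise gives 270° — the wind blows toward the west.

270°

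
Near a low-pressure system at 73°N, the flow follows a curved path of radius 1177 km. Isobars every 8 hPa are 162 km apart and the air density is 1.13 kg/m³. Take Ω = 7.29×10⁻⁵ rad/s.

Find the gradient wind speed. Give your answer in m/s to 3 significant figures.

26.9 m/s

Coriolis parameter at 73°N:
f = 2Ω sin φ = 2 × 7.29×10⁻⁵ × sin 73° = 1.39×10⁻⁴ s⁻¹
Pressure gradient: |∂P/∂n| = 800 Pa / 162000 m = 4.94×10⁻³ Pa/m
Geostrophic speed: V_g = |∂P/∂n|/(fρ) = 4.94×10⁻³/(1.39×10⁻⁴ × 1.13) = 31.3 m/s
Around a low, centrifugal force acts outward with Coriolis, so pressure-gradient force balances both:
(1/ρ)|∂P/∂n| = fV + V²/R  →  V² + fR·V − fR·V_g = 0
With fR = 1.39×10⁻⁴ × 1177×10³ m = 164 m/s:
V = [−fR + √((fR)² + 4 fR V_g)]/2 = [−164 + √(164² + 4×164×31.3)]/2 = 26.9 m/s
Subgeostrophic (V < V_g = 31.3 m/s), as expected around a low.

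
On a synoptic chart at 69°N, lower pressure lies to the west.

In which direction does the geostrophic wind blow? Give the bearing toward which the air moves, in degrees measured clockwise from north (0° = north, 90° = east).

000°

The pressure-gradient force points toward the west (bearing 270°).
Geostrophic balance: in the Northern Hemisphere the Coriolis force deflects motion to the right, so the geostrophic wind blows 90° to the right of the pressure-gradient force (low pressure on the left).
Rotating 270° by 90° clockwise gives 000° — the wind blows toward the north.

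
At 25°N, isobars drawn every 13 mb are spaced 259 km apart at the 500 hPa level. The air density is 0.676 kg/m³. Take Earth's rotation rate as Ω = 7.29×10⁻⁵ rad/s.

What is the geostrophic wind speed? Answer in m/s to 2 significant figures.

120 m/s

Coriolis parameter at 25°N:
f = 2Ω sin φ = 2 × 7.29×10⁻⁵ × sin 25° = 6.16×10⁻⁵ s⁻¹
Pressure gradient: |∂P/∂n| = 1300 Pa / 259000 m = 5.02×10⁻³ Pa/m
Geostrophic balance (pressure-gradient force = Coriolis force):
V_g = (1/(fρ)) |∂P/∂n| = 5.02×10⁻³ / (6.16×10⁻⁵ × 0.676) = 121 m/s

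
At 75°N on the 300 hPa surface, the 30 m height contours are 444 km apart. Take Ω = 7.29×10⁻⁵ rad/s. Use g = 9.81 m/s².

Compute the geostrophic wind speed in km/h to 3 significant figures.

16.9 km/h

Coriolis parameter at 75°N:
f = 2Ω sin φ = 2 × 7.29×10⁻⁵ × sin 75° = 1.41×10⁻⁴ s⁻¹
Height gradient: |∂Z/∂n| = 30 m / 444000 m = 6.76×10⁻⁵
On a pressure surface, geostrophic balance gives V_g = (g/f)|∂Z/∂n|:
V_g = 9.81 × 6.76×10⁻⁵ / 1.41×10⁻⁴ = 4.71 m/s
Converting: 4.71 m/s × 3.6 = 16.9 km/h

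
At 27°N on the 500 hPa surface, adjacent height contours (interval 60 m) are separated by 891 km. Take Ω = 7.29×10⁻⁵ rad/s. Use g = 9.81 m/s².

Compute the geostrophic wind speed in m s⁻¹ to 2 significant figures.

10.0 m s⁻¹

Coriolis parameter at 27°N:
f = 2Ω sin φ = 2 × 7.29×10⁻⁵ × sin 27° = 6.62×10⁻⁵ s⁻¹
Height gradient: |∂Z/∂n| = 60 m / 891000 m = 6.73×10⁻⁵
On a pressure surface, geostrophic balance gives V_g = (g/f)|∂Z/∂n|:
V_g = 9.81 × 6.73×10⁻⁵ / 6.62×10⁻⁵ = 9.98 m/s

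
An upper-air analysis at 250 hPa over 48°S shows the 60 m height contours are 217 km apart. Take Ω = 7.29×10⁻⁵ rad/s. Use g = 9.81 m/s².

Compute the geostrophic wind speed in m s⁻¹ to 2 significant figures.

25 m s⁻¹

Coriolis parameter at 48°S:
f = 2Ω sin φ = 2 × 7.29×10⁻⁵ × sin 48° = 1.08×10⁻⁴ s⁻¹
Height gradient: |∂Z/∂n| = 60 m / 217000 m = 2.76×10⁻⁴
On a pressure surface, geostrophic balance gives V_g = (g/f)|∂Z/∂n|:
V_g = 9.81 × 2.76×10⁻⁴ / 1.08×10⁻⁴ = 25.0 m/s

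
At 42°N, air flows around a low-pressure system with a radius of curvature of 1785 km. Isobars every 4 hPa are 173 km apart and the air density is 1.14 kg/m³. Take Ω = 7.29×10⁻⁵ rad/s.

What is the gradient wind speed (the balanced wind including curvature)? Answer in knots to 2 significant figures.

36 knots

Coriolis parameter at 42°N:
f = 2Ω sin φ = 2 × 7.29×10⁻⁵ × sin 42° = 9.76×10⁻⁵ s⁻¹
Pressure gradient: |∂P/∂n| = 400 Pa / 173000 m = 2.31×10⁻³ Pa/m
Geostrophic speed: V_g = |∂P/∂n|/(fρ) = 2.31×10⁻³/(9.76×10⁻⁵ × 1.14) = 20.8 m/s
Around a low, centrifugal force acts outward with Coriolis, so pressure-gradient force balances both:
(1/ρ)|∂P/∂n| = fV + V²/R  →  V² + fR·V − fR·V_g = 0
With fR = 9.76×10⁻⁵ × 1785×10³ m = 174 m/s:
V = [−fR + √((fR)² + 4 fR V_g)]/2 = [−174 + √(174² + 4×174×20.8)]/2 = 18.8 m/s
Subgeostrophic (V < V_g = 20.8 m/s), as expected around a low.
Converting: 18.8 m/s × 1.944 = 36 knots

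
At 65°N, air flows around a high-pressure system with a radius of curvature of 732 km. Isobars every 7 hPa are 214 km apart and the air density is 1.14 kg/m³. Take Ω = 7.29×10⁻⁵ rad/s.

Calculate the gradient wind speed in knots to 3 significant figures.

Coriolis parameter at 65°N:
f = 2Ω sin φ = 2 × 7.29×10⁻⁵ × sin 65° = 1.32×10⁻⁴ s⁻¹
Pressure gradient: |∂P/∂n| = 700 Pa / 214000 m = 3.27×10⁻³ Pa/m
Geostrophic speed: V_g = |∂P/∂n|/(fρ) = 3.27×10⁻³/(1.32×10⁻⁴ × 1.14) = 21.7 m/s
Around a high, pressure-gradient force acts outward with centrifugal, so Coriolis balances both:
fV = (1/ρ)|∂P/∂n| + V²/R  →  V² − fR·V + fR·V_g = 0
With fR = 1.32×10⁻⁴ × 732×10³ m = 96.7 m/s:
V = [fR − √((fR)² − 4 fR V_g)]/2 = [96.7 − √(96.7² − 4×96.7×21.7)]/2 = 32.9 m/s
Supergeostrophic (V > V_g = 21.7 m/s), as expected around a high.
Converting: 32.9 m/s × 1.944 = 64.0 knots

64.0 knots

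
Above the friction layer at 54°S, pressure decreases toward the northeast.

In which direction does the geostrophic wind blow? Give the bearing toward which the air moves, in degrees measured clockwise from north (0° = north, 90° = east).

The pressure-gradient force points toward the northeast (bearing 045°).
Geostrophic balance: in the Southern Hemisphere the Coriolis force deflects motion to the left, so the geostrophic wind blows 90° to the left of the pressure-gradient force (low pressure on the right).
Rotating 045° by 90° counterclockwise gives 315° — the wind blows toward the northwest.

315°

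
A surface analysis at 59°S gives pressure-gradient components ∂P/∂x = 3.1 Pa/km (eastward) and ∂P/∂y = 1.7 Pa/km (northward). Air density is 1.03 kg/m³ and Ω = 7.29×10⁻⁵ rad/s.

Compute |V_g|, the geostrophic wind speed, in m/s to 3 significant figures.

27.5 m/s

Coriolis parameter at 59°S:
f = 2Ω sin φ = 2 × 7.29×10⁻⁵ × sin 59° = 1.25×10⁻⁴ s⁻¹
In the Southern Hemisphere f is negative: f = −1.25×10⁻⁴ s⁻¹.
Component geostrophic relations (x east, y north):
u_g = −(1/(fρ)) ∂P/∂y,  v_g = (1/(fρ)) ∂P/∂x
u_g = −(1.7×10⁻³)/(−1.25×10⁻⁴ × 1.03) = 13.2 m/s;  v_g = (3.1×10⁻³)/(−1.25×10⁻⁴ × 1.03) = −24.1 m/s
|V_g| = √(u_g² + v_g²) = 27.5 m/s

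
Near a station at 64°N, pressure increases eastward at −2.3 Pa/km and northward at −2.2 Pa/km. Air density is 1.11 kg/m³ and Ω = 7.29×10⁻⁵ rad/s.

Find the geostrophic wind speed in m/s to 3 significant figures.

21.9 m/s

Coriolis parameter at 64°N:
f = 2Ω sin φ = 2 × 7.29×10⁻⁵ × sin 64° = 1.31×10⁻⁴ s⁻¹
Component geostrophic relations (x east, y north):
u_g = −(1/(fρ)) ∂P/∂y,  v_g = (1/(fρ)) ∂P/∂x
u_g = −(−2.2×10⁻³)/(1.31×10⁻⁴ × 1.11) = 15.1 m/s;  v_g = (−2.3×10⁻³)/(1.31×10⁻⁴ × 1.11) = −15.8 m/s
|V_g| = √(u_g² + v_g²) = 21.9 m/s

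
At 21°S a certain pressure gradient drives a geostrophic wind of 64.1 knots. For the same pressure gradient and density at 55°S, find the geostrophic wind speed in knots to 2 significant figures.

With the same pressure gradient and density, V_g ∝ 1/f ∝ 1/sin φ.
V₂ = V₁ · sin φ₁ / sin φ₂ = 64.1 × sin 21° / sin 55°
V₂ = 64.1 × 0.3584/0.8192 = 28 knots

28 knots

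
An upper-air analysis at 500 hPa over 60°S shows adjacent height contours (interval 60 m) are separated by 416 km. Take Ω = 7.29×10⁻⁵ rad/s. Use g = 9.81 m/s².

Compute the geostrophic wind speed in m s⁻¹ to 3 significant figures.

11.2 m s⁻¹

Coriolis parameter at 60°S:
f = 2Ω sin φ = 2 × 7.29×10⁻⁵ × sin 60° = 1.26×10⁻⁴ s⁻¹
Height gradient: |∂Z/∂n| = 60 m / 416000 m = 1.44×10⁻⁴
On a pressure surface, geostrophic balance gives V_g = (g/f)|∂Z/∂n|:
V_g = 9.81 × 1.44×10⁻⁴ / 1.26×10⁻⁴ = 11.2 m/s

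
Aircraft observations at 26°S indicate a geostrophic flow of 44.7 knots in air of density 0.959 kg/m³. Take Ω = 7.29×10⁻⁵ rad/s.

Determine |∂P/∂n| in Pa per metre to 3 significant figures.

Coriolis parameter at 26°S:
f = 2Ω sin φ = 2 × 7.29×10⁻⁵ × sin 26° = 6.39×10⁻⁵ s⁻¹
Wind speed in SI: 44.7 knots = 23.0 m/s
Geostrophic balance rearranged: |∂P/∂n| = f ρ V_g
|∂P/∂n| = 6.39×10⁻⁵ × 0.959 × 23.0 = 1.41×10⁻³ Pa/m

1.41×10⁻³ Pa/m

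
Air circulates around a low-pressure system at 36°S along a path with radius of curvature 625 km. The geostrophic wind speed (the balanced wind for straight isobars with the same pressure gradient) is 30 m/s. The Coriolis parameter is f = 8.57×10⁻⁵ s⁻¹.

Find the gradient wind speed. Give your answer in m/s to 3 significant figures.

21.4 m/s

Around a low, centrifugal force acts outward with Coriolis, so pressure-gradient force balances both:
(1/ρ)|∂P/∂n| = fV + V²/R  →  V² + fR·V − fR·V_g = 0
With fR = 8.57×10⁻⁵ × 625×10³ m = 53.6 m/s:
V = [−fR + √((fR)² + 4 fR V_g)]/2 = [−53.6 + √(53.6² + 4×53.6×30)]/2 = 21.4 m/s
Subgeostrophic (V < V_g = 30 m/s), as expected around a low.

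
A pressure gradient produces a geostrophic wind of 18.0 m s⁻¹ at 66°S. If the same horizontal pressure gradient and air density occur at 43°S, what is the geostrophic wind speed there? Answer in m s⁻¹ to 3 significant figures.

With the same pressure gradient and density, V_g ∝ 1/f ∝ 1/sin φ.
V₂ = V₁ · sin φ₁ / sin φ₂ = 18.0 × sin 66° / sin 43°
V₂ = 18.0 × 0.9135/0.6820 = 24.1 m s⁻¹

24.1 m s⁻¹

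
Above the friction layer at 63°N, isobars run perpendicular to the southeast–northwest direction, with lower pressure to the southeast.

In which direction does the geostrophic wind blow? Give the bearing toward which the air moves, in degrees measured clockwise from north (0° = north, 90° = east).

The pressure-gradient force points toward the southeast (bearing 135°).
Geostrophic balance: in the Northern Hemisphere the Coriolis force deflects motion to the right, so the geostrophic wind blows 90° to the right of the pressure-gradient force (low pressure on the left).
Rotating 135° by 90° clockwise gives 225° — the wind blows toward the southwest.

225°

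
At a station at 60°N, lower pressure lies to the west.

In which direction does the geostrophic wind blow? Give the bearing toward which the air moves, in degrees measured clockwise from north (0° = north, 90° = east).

The pressure-gradient force points toward the west (bearing 270°).
Geostrophic balance: in the Northern Hemisphere the Coriolis force deflects motion to the right, so the geostrophic wind blows 90° to the right of the pressure-gradient force (low pressure on the left).
Rotating 270° by 90° clockwise gives 000° — the wind blows toward the north.

000°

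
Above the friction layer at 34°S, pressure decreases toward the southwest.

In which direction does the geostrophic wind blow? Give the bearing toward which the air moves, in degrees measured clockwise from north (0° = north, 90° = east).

135°

The pressure-gradient force points toward the southwest (bearing 225°).
Geostrophic balance: in the Southern Hemisphere the Coriolis force deflects motion to the left, so the geostrophic wind blows 90° to the left of the pressure-gradient force (low pressure on the right).
Rotating 225° by 90° counterclockwise gives 135° — the wind blows toward the southeast.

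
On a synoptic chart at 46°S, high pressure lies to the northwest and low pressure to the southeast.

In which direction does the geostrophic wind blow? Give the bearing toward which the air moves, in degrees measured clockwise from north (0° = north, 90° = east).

045°

The pressure-gradient force points toward the southeast (bearing 135°).
Geostrophic balance: in the Southern Hemisphere the Coriolis force deflects motion to the left, so the geostrophic wind blows 90° to the left of the pressure-gradient force (low pressure on the right).
Rotating 135° by 90° counterclockwise gives 045° — the wind blows toward the northeast.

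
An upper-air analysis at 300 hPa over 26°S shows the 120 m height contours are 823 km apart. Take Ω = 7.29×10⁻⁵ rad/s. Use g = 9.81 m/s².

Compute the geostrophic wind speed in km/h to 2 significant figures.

81 km/h

Coriolis parameter at 26°S:
f = 2Ω sin φ = 2 × 7.29×10⁻⁵ × sin 26° = 6.39×10⁻⁵ s⁻¹
Height gradient: |∂Z/∂n| = 120 m / 823000 m = 1.46×10⁻⁴
On a pressure surface, geostrophic balance gives V_g = (g/f)|∂Z/∂n|:
V_g = 9.81 × 1.46×10⁻⁴ / 6.39×10⁻⁵ = 22.4 m/s
Converting: 22.4 m/s × 3.6 = 81 km/h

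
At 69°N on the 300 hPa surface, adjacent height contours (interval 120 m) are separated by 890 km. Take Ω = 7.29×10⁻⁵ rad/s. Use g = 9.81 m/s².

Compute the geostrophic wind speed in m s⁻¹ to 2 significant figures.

Coriolis parameter at 69°N:
f = 2Ω sin φ = 2 × 7.29×10⁻⁵ × sin 69° = 1.36×10⁻⁴ s⁻¹
Height gradient: |∂Z/∂n| = 120 m / 890000 m = 1.35×10⁻⁴
On a pressure surface, geostrophic balance gives V_g = (g/f)|∂Z/∂n|:
V_g = 9.81 × 1.35×10⁻⁴ / 1.36×10⁻⁴ = 9.72 m/s

9.7 m s⁻¹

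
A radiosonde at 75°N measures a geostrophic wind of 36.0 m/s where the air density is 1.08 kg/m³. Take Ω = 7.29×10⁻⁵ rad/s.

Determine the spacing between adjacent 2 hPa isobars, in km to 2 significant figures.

37 km

Coriolis parameter at 75°N:
f = 2Ω sin φ = 2 × 7.29×10⁻⁵ × sin 75° = 1.41×10⁻⁴ s⁻¹
Geostrophic balance rearranged: |∂P/∂n| = f ρ V_g
|∂P/∂n| = 1.41×10⁻⁴ × 1.08 × 36.0 = 5.48×10⁻³ Pa/m
Isobar spacing: Δn = ΔP/|∂P/∂n| = 200 Pa / 5.48×10⁻³ Pa/m = 36526 m ≈ 37 km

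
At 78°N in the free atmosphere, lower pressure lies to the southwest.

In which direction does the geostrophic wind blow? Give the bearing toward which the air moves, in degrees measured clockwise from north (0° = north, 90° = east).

315°

The pressure-gradient force points toward the southwest (bearing 225°).
Geostrophic balance: in the Northern Hemisphere the Coriolis force deflects motion to the right, so the geostrophic wind blows 90° to the right of the pressure-gradient force (low pressure on the left).
Rotating 225° by 90° clockwise gives 315° — the wind blows toward the northwest.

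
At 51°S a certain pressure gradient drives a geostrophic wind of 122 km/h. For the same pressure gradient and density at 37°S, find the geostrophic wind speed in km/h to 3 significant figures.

With the same pressure gradient and density, V_g ∝ 1/f ∝ 1/sin φ.
V₂ = V₁ · sin φ₁ / sin φ₂ = 122 × sin 51° / sin 37°
V₂ = 122 × 0.7771/0.6018 = 158 km/h

158 km/h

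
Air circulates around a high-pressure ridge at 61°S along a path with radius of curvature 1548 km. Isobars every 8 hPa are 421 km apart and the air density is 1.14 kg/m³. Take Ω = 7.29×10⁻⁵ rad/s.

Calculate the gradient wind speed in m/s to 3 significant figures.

14.1 m/s

Coriolis parameter at 61°S:
f = 2Ω sin φ = 2 × 7.29×10⁻⁵ × sin 61° = 1.28×10⁻⁴ s⁻¹
Pressure gradient: |∂P/∂n| = 800 Pa / 421000 m = 1.90×10⁻³ Pa/m
Geostrophic speed: V_g = |∂P/∂n|/(fρ) = 1.90×10⁻³/(1.28×10⁻⁴ × 1.14) = 13.1 m/s
Around a high, pressure-gradient force acts outward with centrifugal, so Coriolis balances both:
fV = (1/ρ)|∂P/∂n| + V²/R  →  V² − fR·V + fR·V_g = 0
With fR = 1.28×10⁻⁴ × 1548×10³ m = 197 m/s:
V = [fR − √((fR)² − 4 fR V_g)]/2 = [197 − √(197² − 4×197×13.1)]/2 = 14.1 m/s
Supergeostrophic (V > V_g = 13.1 m/s), as expected around a high.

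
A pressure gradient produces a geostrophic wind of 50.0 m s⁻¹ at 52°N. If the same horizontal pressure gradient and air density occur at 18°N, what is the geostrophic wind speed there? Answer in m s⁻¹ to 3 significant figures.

With the same pressure gradient and density, V_g ∝ 1/f ∝ 1/sin φ.
V₂ = V₁ · sin φ₁ / sin φ₂ = 50.0 × sin 52° / sin 18°
V₂ = 50.0 × 0.7880/0.3090 = 128 m s⁻¹

128 m s⁻¹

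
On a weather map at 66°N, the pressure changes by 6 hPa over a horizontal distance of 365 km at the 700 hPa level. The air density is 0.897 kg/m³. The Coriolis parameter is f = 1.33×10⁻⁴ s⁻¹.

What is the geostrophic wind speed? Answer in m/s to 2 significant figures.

Pressure gradient: |∂P/∂n| = 600 Pa / 365000 m = 1.64×10⁻³ Pa/m
Geostrophic balance (pressure-gradient force = Coriolis force):
V_g = (1/(fρ)) |∂P/∂n| = 1.64×10⁻³ / (1.33×10⁻⁴ × 0.897) = 13.8 m/s

14 m/s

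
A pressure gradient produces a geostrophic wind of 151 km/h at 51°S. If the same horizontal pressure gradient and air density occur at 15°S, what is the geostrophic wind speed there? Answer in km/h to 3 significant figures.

With the same pressure gradient and density, V_g ∝ 1/f ∝ 1/sin φ.
V₂ = V₁ · sin φ₁ / sin φ₂ = 151 × sin 51° / sin 15°
V₂ = 151 × 0.7771/0.2588 = 453 km/h

453 km/h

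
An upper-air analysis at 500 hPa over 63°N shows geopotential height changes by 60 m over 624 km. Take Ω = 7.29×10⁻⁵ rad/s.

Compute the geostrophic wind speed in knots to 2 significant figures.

Coriolis parameter at 63°N:
f = 2Ω sin φ = 2 × 7.29×10⁻⁵ × sin 63° = 1.30×10⁻⁴ s⁻¹
Height gradient: |∂Z/∂n| = 60 m / 624000 m = 9.62×10⁻⁵
On a pressure surface, geostrophic balance gives V_g = (g/f)|∂Z/∂n|:
V_g = 9.81 × 9.62×10⁻⁵ / 1.30×10⁻⁴ = 7.26 m/s
Converting: 7.26 m/s × 1.944 = 14 knots

14 knots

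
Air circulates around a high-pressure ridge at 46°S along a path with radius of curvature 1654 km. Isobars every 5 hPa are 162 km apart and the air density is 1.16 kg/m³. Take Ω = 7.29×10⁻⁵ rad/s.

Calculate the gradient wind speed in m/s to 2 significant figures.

Coriolis parameter at 46°S:
f = 2Ω sin φ = 2 × 7.29×10⁻⁵ × sin 46° = 1.05×10⁻⁴ s⁻¹
Pressure gradient: |∂P/∂n| = 500 Pa / 162000 m = 3.09×10⁻³ Pa/m
Geostrophic speed: V_g = |∂P/∂n|/(fρ) = 3.09×10⁻³/(1.05×10⁻⁴ × 1.16) = 25.4 m/s
Around a high, pressure-gradient force acts outward with centrifugal, so Coriolis balances both:
fV = (1/ρ)|∂P/∂n| + V²/R  →  V² − fR·V + fR·V_g = 0
With fR = 1.05×10⁻⁴ × 1654×10³ m = 173 m/s:
V = [fR − √((fR)² − 4 fR V_g)]/2 = [173 − √(173² − 4×173×25.4)]/2 = 30.9 m/s
Supergeostrophic (V > V_g = 25.4 m/s), as expected around a high.

31 m/s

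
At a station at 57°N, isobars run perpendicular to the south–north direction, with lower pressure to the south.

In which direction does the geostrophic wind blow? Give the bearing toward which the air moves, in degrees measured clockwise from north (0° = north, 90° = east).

270°

The pressure-gradient force points toward the south (bearing 180°).
Geostrophic balance: in the Northern Hemisphere the Coriolis force deflects motion to the right, so the geostrophic wind blows 90° to the right of the pressure-gradient force (low pressure on the left).
Rotating 180° by 90° clockwise gives 270° — the wind blows toward the west.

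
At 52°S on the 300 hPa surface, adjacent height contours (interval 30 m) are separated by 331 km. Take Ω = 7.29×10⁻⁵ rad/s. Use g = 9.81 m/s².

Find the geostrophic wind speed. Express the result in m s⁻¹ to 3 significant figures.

7.74 m s⁻¹

Coriolis parameter at 52°S:
f = 2Ω sin φ = 2 × 7.29×10⁻⁵ × sin 52° = 1.15×10⁻⁴ s⁻¹
Height gradient: |∂Z/∂n| = 30 m / 331000 m = 9.06×10⁻⁵
On a pressure surface, geostrophic balance gives V_g = (g/f)|∂Z/∂n|:
V_g = 9.81 × 9.06×10⁻⁵ / 1.15×10⁻⁴ = 7.74 m/s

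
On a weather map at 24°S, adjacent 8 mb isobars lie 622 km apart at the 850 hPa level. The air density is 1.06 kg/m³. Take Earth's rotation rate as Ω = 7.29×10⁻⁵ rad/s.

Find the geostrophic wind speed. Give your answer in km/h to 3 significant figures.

73.7 km/h

Coriolis parameter at 24°S:
f = 2Ω sin φ = 2 × 7.29×10⁻⁵ × sin 24° = 5.93×10⁻⁵ s⁻¹
Pressure gradient: |∂P/∂n| = 800 Pa / 622000 m = 1.29×10⁻³ Pa/m
Geostrophic balance (pressure-gradient force = Coriolis force):
V_g = (1/(fρ)) |∂P/∂n| = 1.29×10⁻³ / (5.93×10⁻⁵ × 1.06) = 20.5 m/s
Converting: 20.5 m/s × 3.6 = 73.7 km/h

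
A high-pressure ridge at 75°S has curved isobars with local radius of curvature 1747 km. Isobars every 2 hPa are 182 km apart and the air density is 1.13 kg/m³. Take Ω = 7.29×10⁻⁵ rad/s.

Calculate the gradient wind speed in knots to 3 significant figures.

13.8 knots

Coriolis parameter at 75°S:
f = 2Ω sin φ = 2 × 7.29×10⁻⁵ × sin 75° = 1.41×10⁻⁴ s⁻¹
Pressure gradient: |∂P/∂n| = 200 Pa / 182000 m = 1.10×10⁻³ Pa/m
Geostrophic speed: V_g = |∂P/∂n|/(fρ) = 1.10×10⁻³/(1.41×10⁻⁴ × 1.13) = 6.91 m/s
Around a high, pressure-gradient force acts outward with centrifugal, so Coriolis balances both:
fV = (1/ρ)|∂P/∂n| + V²/R  →  V² − fR·V + fR·V_g = 0
With fR = 1.41×10⁻⁴ × 1747×10³ m = 246 m/s:
V = [fR − √((fR)² − 4 fR V_g)]/2 = [246 − √(246² − 4×246×6.91)]/2 = 7.11 m/s
Supergeostrophic (V > V_g = 6.91 m/s), as expected around a high.
Converting: 7.11 m/s × 1.944 = 13.8 knots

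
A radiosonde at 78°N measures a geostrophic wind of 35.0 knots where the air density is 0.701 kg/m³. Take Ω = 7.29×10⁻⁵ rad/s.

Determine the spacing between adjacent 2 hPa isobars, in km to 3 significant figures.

Coriolis parameter at 78°N:
f = 2Ω sin φ = 2 × 7.29×10⁻⁵ × sin 78° = 1.43×10⁻⁴ s⁻¹
Wind speed in SI: 35.0 knots = 18.0 m/s
Geostrophic balance rearranged: |∂P/∂n| = f ρ V_g
|∂P/∂n| = 1.43×10⁻⁴ × 0.701 × 18.0 = 1.80×10⁻³ Pa/m
Isobar spacing: Δn = ΔP/|∂P/∂n| = 200 Pa / 1.80×10⁻³ Pa/m = 111108 m ≈ 111 km

111 km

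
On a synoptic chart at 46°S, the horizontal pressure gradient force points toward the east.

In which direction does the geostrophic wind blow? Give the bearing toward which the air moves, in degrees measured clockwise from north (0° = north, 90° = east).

The pressure-gradient force points toward the east (bearing 090°).
Geostrophic balance: in the Southern Hemisphere the Coriolis force deflects motion to the left, so the geostrophic wind blows 90° to the left of the pressure-gradient force (low pressure on the right).
Rotating 090° by 90° counterclockwise gives 000° — the wind blows toward the north.

000°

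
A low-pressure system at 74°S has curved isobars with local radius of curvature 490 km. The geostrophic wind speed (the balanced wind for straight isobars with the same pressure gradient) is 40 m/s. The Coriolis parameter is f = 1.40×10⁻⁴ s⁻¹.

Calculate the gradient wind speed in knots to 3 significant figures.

Around a low, centrifugal force acts outward with Coriolis, so pressure-gradient force balances both:
(1/ρ)|∂P/∂n| = fV + V²/R  →  V² + fR·V − fR·V_g = 0
With fR = 1.40×10⁻⁴ × 490×10³ m = 68.6 m/s:
V = [−fR + √((fR)² + 4 fR V_g)]/2 = [−68.6 + √(68.6² + 4×68.6×40)]/2 = 28.3 m/s
Subgeostrophic (V < V_g = 40 m/s), as expected around a low.
Converting: 28.3 m/s × 1.944 = 55.0 knots

55.0 knots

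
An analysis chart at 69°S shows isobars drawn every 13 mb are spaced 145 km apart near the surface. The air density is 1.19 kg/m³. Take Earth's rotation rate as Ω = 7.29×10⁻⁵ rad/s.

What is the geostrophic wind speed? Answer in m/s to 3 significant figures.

55.4 m/s

Coriolis parameter at 69°S:
f = 2Ω sin φ = 2 × 7.29×10⁻⁵ × sin 69° = 1.36×10⁻⁴ s⁻¹
Pressure gradient: |∂P/∂n| = 1300 Pa / 145000 m = 8.97×10⁻³ Pa/m
Geostrophic balance (pressure-gradient force = Coriolis force):
V_g = (1/(fρ)) |∂P/∂n| = 8.97×10⁻³ / (1.36×10⁻⁴ × 1.19) = 55.4 m/s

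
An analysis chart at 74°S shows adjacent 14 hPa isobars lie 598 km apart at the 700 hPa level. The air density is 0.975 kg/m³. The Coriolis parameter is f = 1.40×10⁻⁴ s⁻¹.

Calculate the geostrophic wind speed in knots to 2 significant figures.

Pressure gradient: |∂P/∂n| = 1400 Pa / 598000 m = 2.34×10⁻³ Pa/m
Geostrophic balance (pressure-gradient force = Coriolis force):
V_g = (1/(fρ)) |∂P/∂n| = 2.34×10⁻³ / (1.40×10⁻⁴ × 0.975) = 17.2 m/s
Converting: 17.2 m/s × 1.944 = 33 knots

33 knots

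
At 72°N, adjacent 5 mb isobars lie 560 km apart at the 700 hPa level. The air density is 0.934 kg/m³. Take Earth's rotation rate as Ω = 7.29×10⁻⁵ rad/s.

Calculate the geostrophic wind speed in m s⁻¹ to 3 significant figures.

Coriolis parameter at 72°N:
f = 2Ω sin φ = 2 × 7.29×10⁻⁵ × sin 72° = 1.39×10⁻⁴ s⁻¹
Pressure gradient: |∂P/∂n| = 500 Pa / 560000 m = 8.93×10⁻⁴ Pa/m
Geostrophic balance (pressure-gradient force = Coriolis force):
V_g = (1/(fρ)) |∂P/∂n| = 8.93×10⁻⁴ / (1.39×10⁻⁴ × 0.934) = 6.89 m/s

6.89 m s⁻¹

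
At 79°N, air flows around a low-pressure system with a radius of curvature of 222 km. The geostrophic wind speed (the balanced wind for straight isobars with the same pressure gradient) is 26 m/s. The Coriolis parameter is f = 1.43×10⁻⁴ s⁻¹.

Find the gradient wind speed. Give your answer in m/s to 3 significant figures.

Around a low, centrifugal force acts outward with Coriolis, so pressure-gradient force balances both:
(1/ρ)|∂P/∂n| = fV + V²/R  →  V² + fR·V − fR·V_g = 0
With fR = 1.43×10⁻⁴ × 222×10³ m = 31.7 m/s:
V = [−fR + √((fR)² + 4 fR V_g)]/2 = [−31.7 + √(31.7² + 4×31.7×26)]/2 = 16.9 m/s
Subgeostrophic (V < V_g = 26 m/s), as expected around a low.

16.9 m/s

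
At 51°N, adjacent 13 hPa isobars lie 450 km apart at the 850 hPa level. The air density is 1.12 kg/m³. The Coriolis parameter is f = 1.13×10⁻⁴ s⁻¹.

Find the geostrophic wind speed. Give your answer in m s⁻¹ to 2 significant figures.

Pressure gradient: |∂P/∂n| = 1300 Pa / 450000 m = 2.89×10⁻³ Pa/m
Geostrophic balance (pressure-gradient force = Coriolis force):
V_g = (1/(fρ)) |∂P/∂n| = 2.89×10⁻³ / (1.13×10⁻⁴ × 1.12) = 22.8 m/s

23 m s⁻¹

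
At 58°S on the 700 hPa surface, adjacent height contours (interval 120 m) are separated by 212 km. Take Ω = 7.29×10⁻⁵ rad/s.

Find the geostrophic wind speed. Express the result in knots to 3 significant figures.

87.3 knots

Coriolis parameter at 58°S:
f = 2Ω sin φ = 2 × 7.29×10⁻⁵ × sin 58° = 1.24×10⁻⁴ s⁻¹
Height gradient: |∂Z/∂n| = 120 m / 212000 m = 5.66×10⁻⁴
On a pressure surface, geostrophic balance gives V_g = (g/f)|∂Z/∂n|:
V_g = 9.81 × 5.66×10⁻⁴ / 1.24×10⁻⁴ = 44.9 m/s
Converting: 44.9 m/s × 1.944 = 87.3 knots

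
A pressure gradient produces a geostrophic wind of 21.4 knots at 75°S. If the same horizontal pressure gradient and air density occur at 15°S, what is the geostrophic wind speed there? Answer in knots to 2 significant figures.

80 knots

With the same pressure gradient and density, V_g ∝ 1/f ∝ 1/sin φ.
V₂ = V₁ · sin φ₁ / sin φ₂ = 21.4 × sin 75° / sin 15°
V₂ = 21.4 × 0.9659/0.2588 = 80 knots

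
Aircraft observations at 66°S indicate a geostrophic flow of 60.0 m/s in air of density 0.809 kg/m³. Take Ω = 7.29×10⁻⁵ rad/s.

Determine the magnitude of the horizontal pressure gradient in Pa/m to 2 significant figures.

6.5×10⁻³ Pa/m

Coriolis parameter at 66°S:
f = 2Ω sin φ = 2 × 7.29×10⁻⁵ × sin 66° = 1.33×10⁻⁴ s⁻¹
Geostrophic balance rearranged: |∂P/∂n| = f ρ V_g
|∂P/∂n| = 1.33×10⁻⁴ × 0.809 × 60.0 = 6.47×10⁻³ Pa/m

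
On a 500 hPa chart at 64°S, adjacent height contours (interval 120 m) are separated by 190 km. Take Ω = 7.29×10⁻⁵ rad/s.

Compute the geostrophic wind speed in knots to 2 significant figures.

92 knots

Coriolis parameter at 64°S:
f = 2Ω sin φ = 2 × 7.29×10⁻⁵ × sin 64° = 1.31×10⁻⁴ s⁻¹
Height gradient: |∂Z/∂n| = 120 m / 190000 m = 6.32×10⁻⁴
On a pressure surface, geostrophic balance gives V_g = (g/f)|∂Z/∂n|:
V_g = 9.81 × 6.32×10⁻⁴ / 1.31×10⁻⁴ = 47.3 m/s
Converting: 47.3 m/s × 1.944 = 92 knots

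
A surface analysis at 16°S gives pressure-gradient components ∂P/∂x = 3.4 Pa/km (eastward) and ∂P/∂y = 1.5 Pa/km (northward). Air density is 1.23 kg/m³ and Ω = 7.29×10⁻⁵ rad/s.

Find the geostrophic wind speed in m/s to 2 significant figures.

75 m/s

Coriolis parameter at 16°S:
f = 2Ω sin φ = 2 × 7.29×10⁻⁵ × sin 16° = 4.02×10⁻⁵ s⁻¹
In the Southern Hemisphere f is negative: f = −4.02×10⁻⁵ s⁻¹.
Component geostrophic relations (x east, y north):
u_g = −(1/(fρ)) ∂P/∂y,  v_g = (1/(fρ)) ∂P/∂x
u_g = −(1.5×10⁻³)/(−4.02×10⁻⁵ × 1.23) = 30.3 m/s;  v_g = (3.4×10⁻³)/(−4.02×10⁻⁵ × 1.23) = −68.8 m/s
|V_g| = √(u_g² + v_g²) = 75.2 m/s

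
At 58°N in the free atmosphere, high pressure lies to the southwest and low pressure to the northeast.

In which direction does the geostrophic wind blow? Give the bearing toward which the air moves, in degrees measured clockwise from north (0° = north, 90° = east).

The pressure-gradient force points toward the northeast (bearing 045°).
Geostrophic balance: in the Northern Hemisphere the Coriolis force deflects motion to the right, so the geostrophic wind blows 90° to the right of the pressure-gradient force (low pressure on the left).
Rotating 045° by 90° clockwise gives 135° — the wind blows toward the southeast.

135°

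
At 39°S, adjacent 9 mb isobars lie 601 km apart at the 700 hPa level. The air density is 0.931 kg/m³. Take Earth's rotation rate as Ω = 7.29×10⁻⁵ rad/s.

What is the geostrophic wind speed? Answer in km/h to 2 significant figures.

63 km/h

Coriolis parameter at 39°S:
f = 2Ω sin φ = 2 × 7.29×10⁻⁵ × sin 39° = 9.18×10⁻⁵ s⁻¹
Pressure gradient: |∂P/∂n| = 900 Pa / 601000 m = 1.50×10⁻³ Pa/m
Geostrophic balance (pressure-gradient force = Coriolis force):
V_g = (1/(fρ)) |∂P/∂n| = 1.50×10⁻³ / (9.18×10⁻⁵ × 0.931) = 17.5 m/s
Converting: 17.5 m/s × 3.6 = 63 km/h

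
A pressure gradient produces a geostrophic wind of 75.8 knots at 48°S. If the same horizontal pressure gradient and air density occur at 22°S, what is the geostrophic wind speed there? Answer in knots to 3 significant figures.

150 knots

With the same pressure gradient and density, V_g ∝ 1/f ∝ 1/sin φ.
V₂ = V₁ · sin φ₁ / sin φ₂ = 75.8 × sin 48° / sin 22°
V₂ = 75.8 × 0.7431/0.3746 = 150 knots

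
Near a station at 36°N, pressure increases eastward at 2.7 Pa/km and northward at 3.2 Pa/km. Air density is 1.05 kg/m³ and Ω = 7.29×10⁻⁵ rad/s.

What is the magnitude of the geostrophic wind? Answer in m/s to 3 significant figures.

Coriolis parameter at 36°N:
f = 2Ω sin φ = 2 × 7.29×10⁻⁵ × sin 36° = 8.57×10⁻⁵ s⁻¹
Component geostrophic relations (x east, y north):
u_g = −(1/(fρ)) ∂P/∂y,  v_g = (1/(fρ)) ∂P/∂x
u_g = −(3.2×10⁻³)/(8.57×10⁻⁵ × 1.05) = −35.6 m/s;  v_g = (2.7×10⁻³)/(8.57×10⁻⁵ × 1.05) = 30.0 m/s
|V_g| = √(u_g² + v_g²) = 46.5 m/s

46.5 m/s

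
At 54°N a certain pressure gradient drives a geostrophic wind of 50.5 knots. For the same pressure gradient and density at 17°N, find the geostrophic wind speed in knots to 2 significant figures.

140 knots

With the same pressure gradient and density, V_g ∝ 1/f ∝ 1/sin φ.
V₂ = V₁ · sin φ₁ / sin φ₂ = 50.5 × sin 54° / sin 17°
V₂ = 50.5 × 0.8090/0.2924 = 140 knots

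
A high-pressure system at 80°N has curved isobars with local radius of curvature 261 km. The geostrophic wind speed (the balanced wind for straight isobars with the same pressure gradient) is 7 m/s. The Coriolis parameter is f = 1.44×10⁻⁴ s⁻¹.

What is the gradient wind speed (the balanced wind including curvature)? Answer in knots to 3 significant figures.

18.1 knots

Around a high, pressure-gradient force acts outward with centrifugal, so Coriolis balances both:
fV = (1/ρ)|∂P/∂n| + V²/R  →  V² − fR·V + fR·V_g = 0
With fR = 1.44×10⁻⁴ × 261×10³ m = 37.6 m/s:
V = [fR − √((fR)² − 4 fR V_g)]/2 = [37.6 − √(37.6² − 4×37.6×7)]/2 = 9.3 m/s
Supergeostrophic (V > V_g = 7 m/s), as expected around a high.
Converting: 9.3 m/s × 1.944 = 18.1 knots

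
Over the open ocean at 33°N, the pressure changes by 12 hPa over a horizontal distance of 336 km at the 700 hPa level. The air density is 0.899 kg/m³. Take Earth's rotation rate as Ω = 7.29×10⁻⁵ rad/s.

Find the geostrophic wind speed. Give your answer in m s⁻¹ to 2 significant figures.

Coriolis parameter at 33°N:
f = 2Ω sin φ = 2 × 7.29×10⁻⁵ × sin 33° = 7.94×10⁻⁵ s⁻¹
Pressure gradient: |∂P/∂n| = 1200 Pa / 336000 m = 3.57×10⁻³ Pa/m
Geostrophic balance (pressure-gradient force = Coriolis force):
V_g = (1/(fρ)) |∂P/∂n| = 3.57×10⁻³ / (7.94×10⁻⁵ × 0.899) = 50.0 m/s

50 m s⁻¹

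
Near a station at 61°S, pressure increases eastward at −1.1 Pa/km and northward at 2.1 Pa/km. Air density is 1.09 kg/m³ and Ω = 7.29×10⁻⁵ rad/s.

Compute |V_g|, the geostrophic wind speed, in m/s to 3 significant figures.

17.1 m/s

Coriolis parameter at 61°S:
f = 2Ω sin φ = 2 × 7.29×10⁻⁵ × sin 61° = 1.28×10⁻⁴ s⁻¹
In the Southern Hemisphere f is negative: f = −1.28×10⁻⁴ s⁻¹.
Component geostrophic relations (x east, y north):
u_g = −(1/(fρ)) ∂P/∂y,  v_g = (1/(fρ)) ∂P/∂x
u_g = −(2.1×10⁻³)/(−1.28×10⁻⁴ × 1.09) = 15.1 m/s;  v_g = (−1.1×10⁻³)/(−1.28×10⁻⁴ × 1.09) = 7.91 m/s
|V_g| = √(u_g² + v_g²) = 17.1 m/s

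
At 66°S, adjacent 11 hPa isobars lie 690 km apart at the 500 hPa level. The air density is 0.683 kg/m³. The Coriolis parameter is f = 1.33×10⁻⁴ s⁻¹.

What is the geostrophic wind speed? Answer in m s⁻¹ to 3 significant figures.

17.5 m s⁻¹

Pressure gradient: |∂P/∂n| = 1100 Pa / 690000 m = 1.59×10⁻³ Pa/m
Geostrophic balance (pressure-gradient force = Coriolis force):
V_g = (1/(fρ)) |∂P/∂n| = 1.59×10⁻³ / (1.33×10⁻⁴ × 0.683) = 17.5 m/s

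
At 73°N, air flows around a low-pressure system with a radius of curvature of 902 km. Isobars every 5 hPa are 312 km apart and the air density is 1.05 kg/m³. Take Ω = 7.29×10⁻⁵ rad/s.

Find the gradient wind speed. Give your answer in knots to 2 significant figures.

20 knots

Coriolis parameter at 73°N:
f = 2Ω sin φ = 2 × 7.29×10⁻⁵ × sin 73° = 1.39×10⁻⁴ s⁻¹
Pressure gradient: |∂P/∂n| = 500 Pa / 312000 m = 1.60×10⁻³ Pa/m
Geostrophic speed: V_g = |∂P/∂n|/(fρ) = 1.60×10⁻³/(1.39×10⁻⁴ × 1.05) = 10.9 m/s
Around a low, centrifugal force acts outward with Coriolis, so pressure-gradient force balances both:
(1/ρ)|∂P/∂n| = fV + V²/R  →  V² + fR·V − fR·V_g = 0
With fR = 1.39×10⁻⁴ × 902×10³ m = 126 m/s:
V = [−fR + √((fR)² + 4 fR V_g)]/2 = [−126 + √(126² + 4×126×10.9)]/2 = 10.1 m/s
Subgeostrophic (V < V_g = 10.9 m/s), as expected around a low.
Converting: 10.1 m/s × 1.944 = 20 knots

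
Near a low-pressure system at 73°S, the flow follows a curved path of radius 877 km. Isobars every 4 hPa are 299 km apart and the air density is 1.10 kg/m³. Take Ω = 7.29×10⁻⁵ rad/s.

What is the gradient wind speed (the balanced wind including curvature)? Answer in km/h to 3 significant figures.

Coriolis parameter at 73°S:
f = 2Ω sin φ = 2 × 7.29×10⁻⁵ × sin 73° = 1.39×10⁻⁴ s⁻¹
Pressure gradient: |∂P/∂n| = 400 Pa / 299000 m = 1.34×10⁻³ Pa/m
Geostrophic speed: V_g = |∂P/∂n|/(fρ) = 1.34×10⁻³/(1.39×10⁻⁴ × 1.10) = 8.72 m/s
Around a low, centrifugal force acts outward with Coriolis, so pressure-gradient force balances both:
(1/ρ)|∂P/∂n| = fV + V²/R  →  V² + fR·V − fR·V_g = 0
With fR = 1.39×10⁻⁴ × 877×10³ m = 122 m/s:
V = [−fR + √((fR)² + 4 fR V_g)]/2 = [−122 + √(122² + 4×122×8.72)]/2 = 8.18 m/s
Subgeostrophic (V < V_g = 8.72 m/s), as expected around a low.
Converting: 8.18 m/s × 3.6 = 29.4 km/h

29.4 km/h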